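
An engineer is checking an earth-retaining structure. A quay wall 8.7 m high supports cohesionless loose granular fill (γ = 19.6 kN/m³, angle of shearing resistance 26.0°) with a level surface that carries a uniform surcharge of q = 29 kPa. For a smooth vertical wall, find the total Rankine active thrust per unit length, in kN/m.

388 kN/m

K_a = tan²(45° − φ/2) = 0.3905.
Soil triangle: ½ K_a γ H² = 0.5×0.3905×19.6×8.7² = 289.6 kN/m.
Surcharge rectangle: K_a q H = 0.3905×29×8.7 = 98.51 kN/m.
Total = 289.6 + 98.51 = 388.1 kN/m.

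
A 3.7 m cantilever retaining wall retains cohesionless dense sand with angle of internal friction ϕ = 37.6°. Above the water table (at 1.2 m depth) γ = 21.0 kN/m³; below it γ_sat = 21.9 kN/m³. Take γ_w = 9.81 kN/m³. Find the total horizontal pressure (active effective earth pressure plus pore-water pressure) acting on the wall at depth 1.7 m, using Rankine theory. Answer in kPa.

12.5 kPa

K_a = (1 − sin φ)/(1 + sin φ) = 0.2421.
γ' = 21.9 − 9.81 = 12.09 kN/m³.
Effective vertical stress at 1.7 m: σ'_v = 21.0×1.2 + 12.09×0.500 = 31.24 kPa.
σ'_h = K_a σ'_v = 0.2421 × 31.24 = 7.565 kPa; u = γ_w × 0.500 = 4.905 kPa.
Total σ_h = 7.565 + 4.905 = 12.47 kPa.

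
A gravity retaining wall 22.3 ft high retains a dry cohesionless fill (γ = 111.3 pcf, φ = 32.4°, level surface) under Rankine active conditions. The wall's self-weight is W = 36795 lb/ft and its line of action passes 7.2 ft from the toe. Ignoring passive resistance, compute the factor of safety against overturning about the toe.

4.26

K_a = tan²(45° − 32.4°/2) = 0.3022.
P_a = ½K_aγH² = 0.5×0.3022×111.3×22.3² = 8364 lb/ft, acting at H/3 = 7.433 ft above the base.
Overturning moment M_o = P_a × H/3 = 8364 × 7.433 = 62170.
Resisting moment M_r = W × 7.2 = 36795 × 7.2 = 264900.
FS_overturning = M_r/M_o = 264900/62170 = 4.261.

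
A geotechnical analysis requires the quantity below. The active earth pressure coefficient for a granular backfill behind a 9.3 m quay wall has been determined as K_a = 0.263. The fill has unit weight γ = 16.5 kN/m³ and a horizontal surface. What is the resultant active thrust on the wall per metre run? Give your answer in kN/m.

188 kN/m

P = ½ K_a γ H² = 0.5 × 0.263 × 16.5 × 9.3² = 187.7 kN/m.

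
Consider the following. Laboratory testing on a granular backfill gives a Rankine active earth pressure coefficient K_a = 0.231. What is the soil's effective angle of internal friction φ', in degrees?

K_a = tan²(45° − φ/2) ⇒ 45° − φ/2 = arctan(√0.231) = 25.67°.
φ = 2(45° − 25.67°) = 38.66°.

38.7°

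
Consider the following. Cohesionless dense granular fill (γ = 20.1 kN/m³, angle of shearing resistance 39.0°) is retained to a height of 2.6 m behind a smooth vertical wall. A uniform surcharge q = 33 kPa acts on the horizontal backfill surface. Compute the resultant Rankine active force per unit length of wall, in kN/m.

K_a = tan²(45° − φ/2) = 0.2275.
Soil triangle: ½ K_a γ H² = 0.5×0.2275×20.1×2.6² = 15.46 kN/m.
Surcharge rectangle: K_a q H = 0.2275×33×2.6 = 19.52 kN/m.
Total = 15.46 + 19.52 = 34.98 kN/m.

35.0 kN/m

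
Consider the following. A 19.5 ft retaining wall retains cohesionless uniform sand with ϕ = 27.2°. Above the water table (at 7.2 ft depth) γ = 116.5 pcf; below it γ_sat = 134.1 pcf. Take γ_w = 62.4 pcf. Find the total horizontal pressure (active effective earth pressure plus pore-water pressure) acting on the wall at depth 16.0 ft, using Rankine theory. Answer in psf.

1100 psf

K_a = (1 − sin φ)/(1 + sin φ) = 0.3726.
γ' = 134.1 − 62.4 = 71.70 pcf.
Effective vertical stress at 16.0 ft: σ'_v = 116.5×7.2 + 71.70×8.80 = 1470 psf.
σ'_h = K_a σ'_v = 0.3726 × 1470 = 547.6 psf; u = γ_w × 8.80 = 549.1 psf.
Total σ_h = 547.6 + 549.1 = 1097 psf.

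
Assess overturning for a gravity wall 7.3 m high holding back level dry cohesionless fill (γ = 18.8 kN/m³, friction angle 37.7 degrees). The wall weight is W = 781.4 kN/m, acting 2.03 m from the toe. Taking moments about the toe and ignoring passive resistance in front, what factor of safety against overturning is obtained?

5.40

K_a = tan²(45° − 37.7°/2) = 0.2411.
P_a = ½K_aγH² = 0.5×0.2411×18.8×7.3² = 120.8 kN/m, acting at H/3 = 2.433 m above the base.
Overturning moment M_o = P_a × H/3 = 120.8 × 2.433 = 293.8.
Resisting moment M_r = W × 2.03 = 781.4 × 2.03 = 1586.
FS_overturning = M_r/M_o = 1586/293.8 = 5.398.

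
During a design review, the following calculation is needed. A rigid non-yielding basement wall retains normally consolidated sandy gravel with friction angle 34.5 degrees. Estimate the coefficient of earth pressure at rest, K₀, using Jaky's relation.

K₀ = 1 − sin φ' = 1 − sin 34.5° = 0.4336.

0.434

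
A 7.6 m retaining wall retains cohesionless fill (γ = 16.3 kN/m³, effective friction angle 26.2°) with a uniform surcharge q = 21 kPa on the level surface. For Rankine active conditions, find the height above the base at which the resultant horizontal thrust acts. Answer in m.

K_a = 0.3874.
Triangular part P₁ = ½K_aγH² = 182.4 at H/3 = 2.533 m; rectangular part P₂ = K_a q H = 61.84 at H/2 = 3.800 m.
ȳ = (P₁·2.533 + P₂·3.800)/(P₁+P₂) = 2.854 m.

2.85 m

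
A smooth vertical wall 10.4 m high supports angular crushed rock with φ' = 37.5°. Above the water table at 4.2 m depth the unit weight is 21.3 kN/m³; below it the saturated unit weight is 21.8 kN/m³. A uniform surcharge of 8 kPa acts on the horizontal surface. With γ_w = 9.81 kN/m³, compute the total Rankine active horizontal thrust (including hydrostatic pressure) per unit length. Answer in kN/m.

445 kN/m

K_a = tan²(45° − φ/2) = 0.2432.
γ' = 21.8 − 9.81 = 11.99 kN/m³. h₂ = H − d_w = 6.2 m.
σ'_h: at surface K_a·q = 1.946; at WT K_a(q+γd_w) = 23.70; at base K_a(q+γd_w+γ'h₂) = 41.78 kPa.
P₁ = ½(1.946+23.70)×4.2 = 53.86; P₂ = ½(23.70+41.78)×6.2 = 203.0; P_w = ½γ_w h₂² = 188.5.
Total = 53.86+203.0+188.5 = 445.4 kN/m.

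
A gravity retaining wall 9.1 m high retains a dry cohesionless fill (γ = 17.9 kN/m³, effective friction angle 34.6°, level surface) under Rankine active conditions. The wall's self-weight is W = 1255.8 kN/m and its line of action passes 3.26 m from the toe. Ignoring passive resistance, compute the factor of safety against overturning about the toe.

6.61

K_a = tan²(45° − 34.6°/2) = 0.2756.
P_a = ½K_aγH² = 0.5×0.2756×17.9×9.1² = 204.3 kN/m, acting at H/3 = 3.033 m above the base.
Overturning moment M_o = P_a × H/3 = 204.3 × 3.033 = 619.7.
Resisting moment M_r = W × 3.26 = 1255.8 × 3.26 = 4094.
FS_overturning = M_r/M_o = 4094/619.7 = 6.607.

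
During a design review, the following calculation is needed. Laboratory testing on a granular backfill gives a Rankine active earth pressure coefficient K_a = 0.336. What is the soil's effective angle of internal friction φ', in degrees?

K_a = tan²(45° − φ/2) ⇒ 45° − φ/2 = arctan(√0.336) = 30.10°.
φ = 2(45° − 30.10°) = 29.80°.

29.8°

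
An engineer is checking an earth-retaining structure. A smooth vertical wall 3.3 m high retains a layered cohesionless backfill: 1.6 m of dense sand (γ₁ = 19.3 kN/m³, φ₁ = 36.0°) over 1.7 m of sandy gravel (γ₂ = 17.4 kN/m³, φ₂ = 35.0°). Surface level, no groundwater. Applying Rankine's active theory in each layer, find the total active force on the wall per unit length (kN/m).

K_a1 = tan²(45°−36.0°/2) = 0.2596; K_a2 = tan²(45°−35.0°/2) = 0.2710.
Layer 1: σ at base = K_a1 γ₁ h₁ = 8.017 kPa; P₁ = ½×8.017×1.6 = 6.414.
Layer 2: σ_v at top = γ₁h₁ = 30.88; σ_h top = K_a2×30.88 = 8.368; σ_h base = K_a2×(30.88+17.4×1.7) = 16.38.
P₂ = ½(8.368+16.38)×1.7 = 21.04. Total P_a = 6.414+21.04 = 27.45 kN/m.

27.5 kN/m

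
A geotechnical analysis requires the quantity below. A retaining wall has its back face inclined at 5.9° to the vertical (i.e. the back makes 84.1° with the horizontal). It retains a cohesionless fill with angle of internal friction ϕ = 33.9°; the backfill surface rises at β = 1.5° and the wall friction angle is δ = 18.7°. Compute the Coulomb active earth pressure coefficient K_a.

0.305

K_a = sin²(α+φ) / [sin²α · sin(α−δ) · (1 + √{sin(φ+δ)sin(φ−β) / (sin(α−δ)sin(α+β))})²].
With α = 84.1°, φ = 33.9°, δ = 18.7°, β = 1.5°: K_a = 0.3051.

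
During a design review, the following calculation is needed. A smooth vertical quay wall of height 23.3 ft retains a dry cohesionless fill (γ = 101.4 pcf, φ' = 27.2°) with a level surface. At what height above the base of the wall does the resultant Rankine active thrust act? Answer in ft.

K_a = 0.3726.
The pressure distribution is triangular, so the resultant acts at H/3 above the base = 23.3/3 = 7.767 ft.

7.77 ft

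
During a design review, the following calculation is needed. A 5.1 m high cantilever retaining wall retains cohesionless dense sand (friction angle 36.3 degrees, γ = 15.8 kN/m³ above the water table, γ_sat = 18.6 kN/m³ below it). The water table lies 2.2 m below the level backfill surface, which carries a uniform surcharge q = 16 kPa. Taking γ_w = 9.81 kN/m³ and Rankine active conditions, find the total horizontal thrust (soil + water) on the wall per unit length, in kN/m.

107 kN/m

K_a = tan²(45° − φ/2) = 0.2563.
γ' = 18.6 − 9.81 = 8.790 kN/m³. h₂ = H − d_w = 2.9 m.
σ'_h: at surface K_a·q = 4.100; at WT K_a(q+γd_w) = 13.01; at base K_a(q+γd_w+γ'h₂) = 19.54 kPa.
P₁ = ½(4.100+13.01)×2.2 = 18.82; P₂ = ½(13.01+19.54)×2.9 = 47.20; P_w = ½γ_w h₂² = 41.25.
Total = 18.82+47.20+41.25 = 107.3 kN/m.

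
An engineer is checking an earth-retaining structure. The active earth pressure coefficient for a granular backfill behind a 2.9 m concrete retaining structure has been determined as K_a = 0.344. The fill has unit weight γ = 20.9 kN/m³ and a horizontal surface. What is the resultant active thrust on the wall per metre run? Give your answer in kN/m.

30.2 kN/m

P = ½ K_a γ H² = 0.5 × 0.344 × 20.9 × 2.9² = 30.23 kN/m.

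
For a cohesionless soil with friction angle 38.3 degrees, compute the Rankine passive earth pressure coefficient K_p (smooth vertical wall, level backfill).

K_p = (1 + sin φ)/(1 − sin φ) = tan²(45° + 38.3°/2) = 4.260.

4.26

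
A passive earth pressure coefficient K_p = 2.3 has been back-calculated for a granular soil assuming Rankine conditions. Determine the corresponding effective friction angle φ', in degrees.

23.2°

K_p = (1+sin φ)/(1−sin φ) ⇒ sin φ = (K_p − 1)/(K_p + 1) = 0.3939.
φ = arcsin(0.3939) = 23.20°.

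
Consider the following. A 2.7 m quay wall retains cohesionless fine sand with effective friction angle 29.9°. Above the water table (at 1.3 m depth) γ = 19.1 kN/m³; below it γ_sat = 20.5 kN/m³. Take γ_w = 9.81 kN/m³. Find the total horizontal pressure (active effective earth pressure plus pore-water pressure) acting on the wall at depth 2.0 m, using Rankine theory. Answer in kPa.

17.7 kPa

K_a = (1 − sin φ)/(1 + sin φ) = 0.3347.
γ' = 20.5 − 9.81 = 10.69 kN/m³.
Effective vertical stress at 2.0 m: σ'_v = 19.1×1.3 + 10.69×0.700 = 32.31 kPa.
σ'_h = K_a σ'_v = 0.3347 × 32.31 = 10.81 kPa; u = γ_w × 0.700 = 6.867 kPa.
Total σ_h = 10.81 + 6.867 = 17.68 kPa.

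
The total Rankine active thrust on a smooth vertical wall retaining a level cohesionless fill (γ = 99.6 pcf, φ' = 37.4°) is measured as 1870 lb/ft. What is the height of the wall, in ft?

K_a = 0.2443. P_a = ½ K_a γ H² ⇒ H = √(2P_a/(K_a γ)).
H = √(2×1870/(0.2443×99.6)) = 12.40 ft.

12.4 ft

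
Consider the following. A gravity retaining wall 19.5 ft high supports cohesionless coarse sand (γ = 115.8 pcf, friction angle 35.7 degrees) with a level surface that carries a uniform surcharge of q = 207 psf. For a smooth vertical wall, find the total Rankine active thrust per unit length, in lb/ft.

K_a = tan²(45° − φ/2) = 0.2630.
Soil triangle: ½ K_a γ H² = 0.5×0.2630×115.8×19.5² = 5790 lb/ft.
Surcharge rectangle: K_a q H = 0.2630×207×19.5 = 1062 lb/ft.
Total = 5790 + 1062 = 6852 lb/ft.

6850 lb/ft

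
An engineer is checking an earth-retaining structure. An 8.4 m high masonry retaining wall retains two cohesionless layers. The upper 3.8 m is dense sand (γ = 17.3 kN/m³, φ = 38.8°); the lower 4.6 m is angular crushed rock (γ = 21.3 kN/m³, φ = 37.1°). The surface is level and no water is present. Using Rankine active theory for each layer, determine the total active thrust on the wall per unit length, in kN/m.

K_a1 = tan²(45°−38.8°/2) = 0.2296; K_a2 = tan²(45°−37.1°/2) = 0.2475.
Layer 1: σ at base = K_a1 γ₁ h₁ = 15.09 kPa; P₁ = ½×15.09×3.8 = 28.67.
Layer 2: σ_v at top = γ₁h₁ = 65.74; σ_h top = K_a2×65.74 = 16.27; σ_h base = K_a2×(65.74+21.3×4.6) = 40.52.
P₂ = ½(16.27+40.52)×4.6 = 130.6. Total P_a = 28.67+130.6 = 159.3 kN/m.

159 kN/m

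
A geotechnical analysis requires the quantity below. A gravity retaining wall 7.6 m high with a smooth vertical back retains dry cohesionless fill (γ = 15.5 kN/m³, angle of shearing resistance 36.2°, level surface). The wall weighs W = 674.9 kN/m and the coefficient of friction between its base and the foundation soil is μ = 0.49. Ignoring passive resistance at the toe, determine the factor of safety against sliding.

K_a = tan²(45° − 36.2°/2) = 0.2574.
P_a = ½K_aγH² = 0.5×0.2574×15.5×7.6² = 115.2 kN/m, acting at H/3 = 2.533 m above the base.
FS_sliding = μW / P_a = 0.49×674.9 / 115.2 = 2.870.

2.87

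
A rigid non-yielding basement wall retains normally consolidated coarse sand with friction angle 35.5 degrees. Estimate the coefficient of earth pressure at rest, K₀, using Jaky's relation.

K₀ = 1 − sin φ' = 1 − sin 35.5° = 0.4193.

0.419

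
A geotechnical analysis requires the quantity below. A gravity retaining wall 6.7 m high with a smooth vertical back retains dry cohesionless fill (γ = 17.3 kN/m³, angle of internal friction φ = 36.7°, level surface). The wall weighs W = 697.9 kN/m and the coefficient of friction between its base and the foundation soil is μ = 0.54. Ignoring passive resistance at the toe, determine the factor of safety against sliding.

K_a = tan²(45° − 36.7°/2) = 0.2519.
P_a = ½K_aγH² = 0.5×0.2519×17.3×6.7² = 97.80 kN/m, acting at H/3 = 2.233 m above the base.
FS_sliding = μW / P_a = 0.54×697.9 / 97.80 = 3.854.

3.85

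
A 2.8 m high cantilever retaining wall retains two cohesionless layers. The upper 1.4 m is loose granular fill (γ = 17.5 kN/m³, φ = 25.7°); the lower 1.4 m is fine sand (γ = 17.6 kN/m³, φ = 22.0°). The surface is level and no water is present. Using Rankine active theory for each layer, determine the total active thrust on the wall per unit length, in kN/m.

30.2 kN/m

K_a1 = tan²(45°−25.7°/2) = 0.3950; K_a2 = tan²(45°−22.0°/2) = 0.4550.
Layer 1: σ at base = K_a1 γ₁ h₁ = 9.678 kPa; P₁ = ½×9.678×1.4 = 6.775.
Layer 2: σ_v at top = γ₁h₁ = 24.50; σ_h top = K_a2×24.50 = 11.15; σ_h base = K_a2×(24.50+17.6×1.4) = 22.36.
P₂ = ½(11.15+22.36)×1.4 = 23.45. Total P_a = 6.775+23.45 = 30.23 kN/m.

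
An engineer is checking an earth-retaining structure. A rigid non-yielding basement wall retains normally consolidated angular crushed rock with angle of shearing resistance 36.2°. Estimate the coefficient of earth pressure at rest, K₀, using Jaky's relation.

K₀ = 1 − sin φ' = 1 − sin 36.2° = 0.4094.

0.409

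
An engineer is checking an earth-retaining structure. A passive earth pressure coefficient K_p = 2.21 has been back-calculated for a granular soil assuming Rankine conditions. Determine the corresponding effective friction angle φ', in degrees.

22.1°

K_p = (1+sin φ)/(1−sin φ) ⇒ sin φ = (K_p − 1)/(K_p + 1) = 0.3769.
φ = arcsin(0.3769) = 22.14°.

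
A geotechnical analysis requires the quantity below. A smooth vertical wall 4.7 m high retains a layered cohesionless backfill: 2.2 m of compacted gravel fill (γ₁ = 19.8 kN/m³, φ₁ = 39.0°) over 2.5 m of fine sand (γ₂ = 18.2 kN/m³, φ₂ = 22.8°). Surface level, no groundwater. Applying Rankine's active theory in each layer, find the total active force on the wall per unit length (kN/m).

K_a1 = tan²(45°−39.0°/2) = 0.2275; K_a2 = tan²(45°−22.8°/2) = 0.4414.
Layer 1: σ at base = K_a1 γ₁ h₁ = 9.910 kPa; P₁ = ½×9.910×2.2 = 10.90.
Layer 2: σ_v at top = γ₁h₁ = 43.56; σ_h top = K_a2×43.56 = 19.23; σ_h base = K_a2×(43.56+18.2×2.5) = 39.31.
P₂ = ½(19.23+39.31)×2.5 = 73.18. Total P_a = 10.90+73.18 = 84.08 kN/m.

84.1 kN/m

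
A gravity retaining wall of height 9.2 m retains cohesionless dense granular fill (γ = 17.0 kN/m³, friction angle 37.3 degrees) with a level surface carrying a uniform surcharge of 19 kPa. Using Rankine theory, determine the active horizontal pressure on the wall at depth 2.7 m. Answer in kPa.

15.9 kPa

K_a = (1 − sin φ)/(1 + sin φ) = 0.2453.
σ_v = γz + q = 17.0 × 2.7 + 19 = 64.90 kPa.
σ_h = K_a σ_v = 0.2453 × 64.90 = 15.92 kPa.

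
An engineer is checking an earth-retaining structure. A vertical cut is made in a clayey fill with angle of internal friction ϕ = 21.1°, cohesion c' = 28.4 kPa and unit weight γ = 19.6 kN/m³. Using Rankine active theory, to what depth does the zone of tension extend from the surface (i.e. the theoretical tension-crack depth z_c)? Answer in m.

4.22 m

K_a = tan²(45° − 21.1°/2) = 0.4706; √K_a = 0.6860.
The active pressure is zero where K_a γ z = 2c√K_a, so z_c = 2c/(γ√K_a) = 2×28.4/(19.6×0.6860) = 4.224 m.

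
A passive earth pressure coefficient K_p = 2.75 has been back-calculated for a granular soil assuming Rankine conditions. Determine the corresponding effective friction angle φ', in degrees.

K_p = (1+sin φ)/(1−sin φ) ⇒ sin φ = (K_p − 1)/(K_p + 1) = 0.4667.
φ = arcsin(0.4667) = 27.82°.

27.8°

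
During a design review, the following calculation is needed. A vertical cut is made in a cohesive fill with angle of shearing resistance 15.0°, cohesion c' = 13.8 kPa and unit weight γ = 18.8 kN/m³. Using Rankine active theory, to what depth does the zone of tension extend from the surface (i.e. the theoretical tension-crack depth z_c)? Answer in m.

K_a = tan²(45° − 15.0°/2) = 0.5888; √K_a = 0.7673.
The active pressure is zero where K_a γ z = 2c√K_a, so z_c = 2c/(γ√K_a) = 2×13.8/(18.8×0.7673) = 1.913 m.

1.91 m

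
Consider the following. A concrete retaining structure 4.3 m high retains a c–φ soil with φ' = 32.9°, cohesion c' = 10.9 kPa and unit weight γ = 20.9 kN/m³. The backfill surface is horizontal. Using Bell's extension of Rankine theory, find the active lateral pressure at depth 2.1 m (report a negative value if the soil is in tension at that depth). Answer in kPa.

K_a = (1 − sin φ)/(1 + sin φ) = 0.2960.
σ_a = K_a γ z − 2c√K_a = 0.2960×20.9×2.1 − 2×10.9×0.5441 = 1.132 kPa.

1.13 kPa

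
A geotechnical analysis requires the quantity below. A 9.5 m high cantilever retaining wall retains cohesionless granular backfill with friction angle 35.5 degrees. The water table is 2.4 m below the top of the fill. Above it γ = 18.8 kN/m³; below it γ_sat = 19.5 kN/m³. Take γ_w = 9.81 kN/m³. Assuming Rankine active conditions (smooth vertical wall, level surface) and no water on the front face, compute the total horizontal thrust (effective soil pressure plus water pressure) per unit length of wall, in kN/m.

411 kN/m

K_a = tan²(45° − φ/2) = 0.2653.
γ' = 19.5 − 9.81 = 9.690 kN/m³. Depth below WT = 7.1 m.
σ'_h at WT = K_a γ d_w = 11.97 kPa; at base = 11.97 + K_a γ' × 7.1 = 30.22 kPa.
P₁ (0–2.4 m) = ½×11.97×2.4 = 14.36. P₂ (2.4–9.5 m) = ½(11.97+30.22)×7.1 = 149.8.
P_w = ½ γ_w h₂² = 0.5×9.81×7.1² = 247.3. Total = 14.36+149.8+247.3 = 411.4 kN/m.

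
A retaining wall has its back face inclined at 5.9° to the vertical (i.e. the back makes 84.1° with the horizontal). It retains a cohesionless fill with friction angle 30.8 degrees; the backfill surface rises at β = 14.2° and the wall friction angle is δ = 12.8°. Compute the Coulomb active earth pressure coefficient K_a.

K_a = sin²(α+φ) / [sin²α · sin(α−δ) · (1 + √{sin(φ+δ)sin(φ−β) / (sin(α−δ)sin(α+β))})²].
With α = 84.1°, φ = 30.8°, δ = 12.8°, β = 14.2°: K_a = 0.4127.

0.413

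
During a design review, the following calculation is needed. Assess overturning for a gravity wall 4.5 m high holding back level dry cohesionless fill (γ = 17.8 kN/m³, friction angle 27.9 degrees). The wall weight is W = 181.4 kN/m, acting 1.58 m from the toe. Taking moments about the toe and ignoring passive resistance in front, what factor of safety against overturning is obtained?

K_a = tan²(45° − 27.9°/2) = 0.3625.
P_a = ½K_aγH² = 0.5×0.3625×17.8×4.5² = 65.32 kN/m, acting at H/3 = 1.500 m above the base.
Overturning moment M_o = P_a × H/3 = 65.32 × 1.500 = 97.99.
Resisting moment M_r = W × 1.58 = 181.4 × 1.58 = 286.6.
FS_overturning = M_r/M_o = 286.6/97.99 = 2.925.

2.92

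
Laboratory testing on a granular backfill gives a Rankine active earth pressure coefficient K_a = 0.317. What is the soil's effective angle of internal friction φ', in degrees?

31.2°

K_a = tan²(45° − φ/2) ⇒ 45° − φ/2 = arctan(√0.317) = 29.38°.
φ = 2(45° − 29.38°) = 31.24°.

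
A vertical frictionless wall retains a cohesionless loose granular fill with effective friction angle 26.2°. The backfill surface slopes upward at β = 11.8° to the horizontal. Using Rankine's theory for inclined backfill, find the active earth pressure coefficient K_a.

0.420

K_a = cos β · (cos β − √(cos²β − cos²φ)) / (cos β + √(cos²β − cos²φ)).
cos β = 0.9789, cos φ = 0.8973, √(cos²β − cos²φ) = 0.3913.
K_a = 0.9789 × (0.9789 − 0.3913)/(0.9789 + 0.3913) = 0.4198.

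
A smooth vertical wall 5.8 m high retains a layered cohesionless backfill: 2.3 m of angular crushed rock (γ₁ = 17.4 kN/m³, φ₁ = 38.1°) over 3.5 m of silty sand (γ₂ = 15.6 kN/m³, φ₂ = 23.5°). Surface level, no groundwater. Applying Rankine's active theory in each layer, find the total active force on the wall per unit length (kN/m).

112 kN/m

K_a1 = tan²(45°−38.1°/2) = 0.2368; K_a2 = tan²(45°−23.5°/2) = 0.4298.
Layer 1: σ at base = K_a1 γ₁ h₁ = 9.478 kPa; P₁ = ½×9.478×2.3 = 10.90.
Layer 2: σ_v at top = γ₁h₁ = 40.02; σ_h top = K_a2×40.02 = 17.20; σ_h base = K_a2×(40.02+15.6×3.5) = 40.67.
P₂ = ½(17.20+40.67)×3.5 = 101.3. Total P_a = 10.90+101.3 = 112.2 kN/m.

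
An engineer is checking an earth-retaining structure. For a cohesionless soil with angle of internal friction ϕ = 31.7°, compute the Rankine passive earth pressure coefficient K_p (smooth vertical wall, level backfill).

3.21

K_p = (1 + sin φ)/(1 − sin φ) = tan²(45° + 31.7°/2) = 3.215.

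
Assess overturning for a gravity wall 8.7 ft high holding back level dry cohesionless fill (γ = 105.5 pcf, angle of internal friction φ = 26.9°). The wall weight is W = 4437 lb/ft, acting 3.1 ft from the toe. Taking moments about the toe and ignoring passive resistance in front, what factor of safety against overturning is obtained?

K_a = tan²(45° − 26.9°/2) = 0.3770.
P_a = ½K_aγH² = 0.5×0.3770×105.5×8.7² = 1505 lb/ft, acting at H/3 = 2.900 ft above the base.
Overturning moment M_o = P_a × H/3 = 1505 × 2.900 = 4365.
Resisting moment M_r = W × 3.1 = 4437 × 3.1 = 13750.
FS_overturning = M_r/M_o = 13750/4365 = 3.151.

3.15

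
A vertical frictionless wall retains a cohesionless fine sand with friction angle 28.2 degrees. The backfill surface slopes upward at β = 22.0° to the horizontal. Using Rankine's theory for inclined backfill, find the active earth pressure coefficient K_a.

K_a = cos β · (cos β − √(cos²β − cos²φ)) / (cos β + √(cos²β − cos²φ)).
cos β = 0.9272, cos φ = 0.8813, √(cos²β − cos²φ) = 0.2881.
K_a = 0.9272 × (0.9272 − 0.2881)/(0.9272 + 0.2881) = 0.4876.

0.488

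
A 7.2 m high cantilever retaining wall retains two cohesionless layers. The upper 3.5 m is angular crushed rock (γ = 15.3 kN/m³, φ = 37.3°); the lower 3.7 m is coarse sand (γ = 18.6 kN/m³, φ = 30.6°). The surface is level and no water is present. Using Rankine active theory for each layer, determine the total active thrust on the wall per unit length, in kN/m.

129 kN/m

K_a1 = tan²(45°−37.3°/2) = 0.2453; K_a2 = tan²(45°−30.6°/2) = 0.3253.
Layer 1: σ at base = K_a1 γ₁ h₁ = 13.14 kPa; P₁ = ½×13.14×3.5 = 22.99.
Layer 2: σ_v at top = γ₁h₁ = 53.55; σ_h top = K_a2×53.55 = 17.42; σ_h base = K_a2×(53.55+18.6×3.7) = 39.81.
P₂ = ½(17.42+39.81)×3.7 = 105.9. Total P_a = 22.99+105.9 = 128.9 kN/m.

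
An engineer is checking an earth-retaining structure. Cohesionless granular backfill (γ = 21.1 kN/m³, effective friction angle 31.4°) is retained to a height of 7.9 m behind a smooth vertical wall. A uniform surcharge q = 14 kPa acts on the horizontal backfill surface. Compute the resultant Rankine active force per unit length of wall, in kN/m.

242 kN/m

K_a = tan²(45° − φ/2) = 0.3149.
Soil triangle: ½ K_a γ H² = 0.5×0.3149×21.1×7.9² = 207.3 kN/m.
Surcharge rectangle: K_a q H = 0.3149×14×7.9 = 34.83 kN/m.
Total = 207.3 + 34.83 = 242.2 kN/m.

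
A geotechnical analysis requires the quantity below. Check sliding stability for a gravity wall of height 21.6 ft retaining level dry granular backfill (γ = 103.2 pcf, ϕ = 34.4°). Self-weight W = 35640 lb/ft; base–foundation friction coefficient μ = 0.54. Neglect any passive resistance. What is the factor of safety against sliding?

K_a = tan²(45° − 34.4°/2) = 0.2780.
P_a = ½K_aγH² = 0.5×0.2780×103.2×21.6² = 6692 lb/ft, acting at H/3 = 7.200 ft above the base.
FS_sliding = μW / P_a = 0.54×35640 / 6692 = 2.876.

2.88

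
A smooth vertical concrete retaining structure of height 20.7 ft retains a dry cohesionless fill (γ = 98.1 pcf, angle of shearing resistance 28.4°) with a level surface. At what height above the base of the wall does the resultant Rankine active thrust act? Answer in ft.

6.90 ft

K_a = 0.3554.
The pressure distribution is triangular, so the resultant acts at H/3 above the base = 20.7/3 = 6.900 ft.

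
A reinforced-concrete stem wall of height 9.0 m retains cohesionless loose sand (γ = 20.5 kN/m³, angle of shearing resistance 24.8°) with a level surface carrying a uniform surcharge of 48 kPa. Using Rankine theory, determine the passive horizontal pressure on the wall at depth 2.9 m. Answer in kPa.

263 kPa

K_p = (1 + sin φ)/(1 − sin φ) = 2.445.
σ_v = γz + q = 20.5 × 2.9 + 48 = 107.4 kPa.
σ_h = K_p σ_v = 2.445 × 107.4 = 262.7 kPa.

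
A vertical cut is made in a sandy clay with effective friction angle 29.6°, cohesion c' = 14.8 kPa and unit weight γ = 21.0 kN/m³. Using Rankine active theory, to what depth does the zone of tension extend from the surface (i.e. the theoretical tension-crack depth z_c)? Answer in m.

2.42 m

K_a = tan²(45° − 29.6°/2) = 0.3387; √K_a = 0.5820.
The active pressure is zero where K_a γ z = 2c√K_a, so z_c = 2c/(γ√K_a) = 2×14.8/(21.0×0.5820) = 2.422 m.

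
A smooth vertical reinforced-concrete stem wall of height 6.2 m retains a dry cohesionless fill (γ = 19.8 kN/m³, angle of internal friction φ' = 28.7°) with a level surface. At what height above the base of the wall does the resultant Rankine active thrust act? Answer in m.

2.07 m

K_a = 0.3511.
The pressure distribution is triangular, so the resultant acts at H/3 above the base = 6.2/3 = 2.067 m.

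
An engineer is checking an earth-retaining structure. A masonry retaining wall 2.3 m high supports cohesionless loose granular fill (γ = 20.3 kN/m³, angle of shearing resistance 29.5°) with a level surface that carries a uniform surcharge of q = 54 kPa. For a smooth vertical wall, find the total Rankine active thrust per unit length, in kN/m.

60.5 kN/m

K_a = tan²(45° − φ/2) = 0.3401.
Soil triangle: ½ K_a γ H² = 0.5×0.3401×20.3×2.3² = 18.26 kN/m.
Surcharge rectangle: K_a q H = 0.3401×54×2.3 = 42.24 kN/m.
Total = 18.26 + 42.24 = 60.50 kN/m.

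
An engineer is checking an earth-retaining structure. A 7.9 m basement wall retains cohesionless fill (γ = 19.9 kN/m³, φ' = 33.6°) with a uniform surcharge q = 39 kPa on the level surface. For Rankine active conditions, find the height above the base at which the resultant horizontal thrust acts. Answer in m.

3.07 m

K_a = 0.2875.
Triangular part P₁ = ½K_aγH² = 178.5 at H/3 = 2.633 m; rectangular part P₂ = K_a q H = 88.58 at H/2 = 3.950 m.
ȳ = (P₁·2.633 + P₂·3.950)/(P₁+P₂) = 3.070 m.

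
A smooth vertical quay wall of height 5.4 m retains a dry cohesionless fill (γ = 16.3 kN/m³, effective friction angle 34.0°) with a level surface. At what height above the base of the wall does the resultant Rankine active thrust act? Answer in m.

K_a = 0.2827.
The pressure distribution is triangular, so the resultant acts at H/3 above the base = 5.4/3 = 1.800 m.

1.80 m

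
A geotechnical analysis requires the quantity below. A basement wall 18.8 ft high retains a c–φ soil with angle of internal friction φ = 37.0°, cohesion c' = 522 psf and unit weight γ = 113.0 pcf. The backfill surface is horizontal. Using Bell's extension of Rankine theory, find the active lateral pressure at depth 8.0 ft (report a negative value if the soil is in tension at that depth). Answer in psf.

K_a = (1 − sin φ)/(1 + sin φ) = 0.2486.
σ_a = K_a γ z − 2c√K_a = 0.2486×113.0×8.0 − 2×522×0.4986 = -295.8 psf.

-296 psf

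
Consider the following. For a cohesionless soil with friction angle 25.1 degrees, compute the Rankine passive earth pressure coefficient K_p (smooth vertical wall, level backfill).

K_p = (1 + sin φ)/(1 − sin φ) = tan²(45° + 25.1°/2) = 2.473.

2.47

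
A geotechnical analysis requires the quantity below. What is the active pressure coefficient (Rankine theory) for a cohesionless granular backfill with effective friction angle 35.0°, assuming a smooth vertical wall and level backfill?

0.271

K_a = (1 − sin φ)/(1 + sin φ) = (1 − sin 35.0°)/(1 + sin 35.0°) = 0.2710.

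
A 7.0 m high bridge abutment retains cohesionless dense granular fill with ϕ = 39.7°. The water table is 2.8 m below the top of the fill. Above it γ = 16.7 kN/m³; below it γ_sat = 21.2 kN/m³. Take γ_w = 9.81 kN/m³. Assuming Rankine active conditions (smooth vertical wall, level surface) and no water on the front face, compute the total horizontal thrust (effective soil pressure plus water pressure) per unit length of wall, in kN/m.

166 kN/m

K_a = tan²(45° − φ/2) = 0.2204.
γ' = 21.2 − 9.81 = 11.39 kN/m³. Depth below WT = 4.2 m.
σ'_h at WT = K_a γ d_w = 10.31 kPa; at base = 10.31 + K_a γ' × 4.2 = 20.85 kPa.
P₁ (0–2.8 m) = ½×10.31×2.8 = 14.43. P₂ (2.8–7.0 m) = ½(10.31+20.85)×4.2 = 65.43.
P_w = ½ γ_w h₂² = 0.5×9.81×4.2² = 86.52. Total = 14.43+65.43+86.52 = 166.4 kN/m.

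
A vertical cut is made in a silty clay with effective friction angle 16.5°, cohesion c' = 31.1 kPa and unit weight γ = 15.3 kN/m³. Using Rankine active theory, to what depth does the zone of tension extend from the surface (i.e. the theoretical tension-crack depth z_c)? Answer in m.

K_a = tan²(45° − 16.5°/2) = 0.5576; √K_a = 0.7467.
The active pressure is zero where K_a γ z = 2c√K_a, so z_c = 2c/(γ√K_a) = 2×31.1/(15.3×0.7467) = 5.444 m.

5.44 m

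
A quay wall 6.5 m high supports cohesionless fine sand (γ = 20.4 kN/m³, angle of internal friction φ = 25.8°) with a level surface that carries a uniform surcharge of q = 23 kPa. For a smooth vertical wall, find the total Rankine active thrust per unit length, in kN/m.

228 kN/m

K_a = tan²(45° − φ/2) = 0.3935.
Soil triangle: ½ K_a γ H² = 0.5×0.3935×20.4×6.5² = 169.6 kN/m.
Surcharge rectangle: K_a q H = 0.3935×23×6.5 = 58.83 kN/m.
Total = 169.6 + 58.83 = 228.4 kN/m.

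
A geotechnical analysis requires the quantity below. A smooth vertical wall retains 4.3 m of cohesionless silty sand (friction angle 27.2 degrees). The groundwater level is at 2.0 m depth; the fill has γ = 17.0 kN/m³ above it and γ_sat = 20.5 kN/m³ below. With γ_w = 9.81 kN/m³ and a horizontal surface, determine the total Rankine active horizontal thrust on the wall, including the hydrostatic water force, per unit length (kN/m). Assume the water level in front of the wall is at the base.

78.3 kN/m

K_a = tan²(45° − φ/2) = 0.3726.
γ' = 20.5 − 9.81 = 10.69 kN/m³. Depth below WT = 2.3 m.
σ'_h at WT = K_a γ d_w = 12.67 kPa; at base = 12.67 + K_a γ' × 2.3 = 21.83 kPa.
P₁ (0–2.0 m) = ½×12.67×2.0 = 12.67. P₂ (2.0–4.3 m) = ½(12.67+21.83)×2.3 = 39.67.
P_w = ½ γ_w h₂² = 0.5×9.81×2.3² = 25.95. Total = 12.67+39.67+25.95 = 78.29 kN/m.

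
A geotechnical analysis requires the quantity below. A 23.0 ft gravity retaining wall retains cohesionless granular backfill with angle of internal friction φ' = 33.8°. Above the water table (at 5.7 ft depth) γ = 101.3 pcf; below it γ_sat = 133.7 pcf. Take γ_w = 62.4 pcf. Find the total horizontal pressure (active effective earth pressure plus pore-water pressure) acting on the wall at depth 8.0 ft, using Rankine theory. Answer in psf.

K_a = (1 − sin φ)/(1 + sin φ) = 0.2851.
γ' = 133.7 − 62.4 = 71.30 pcf.
Effective vertical stress at 8.0 ft: σ'_v = 101.3×5.7 + 71.30×2.30 = 741.4 psf.
σ'_h = K_a σ'_v = 0.2851 × 741.4 = 211.4 psf; u = γ_w × 2.30 = 143.5 psf.
Total σ_h = 211.4 + 143.5 = 354.9 psf.

355 psf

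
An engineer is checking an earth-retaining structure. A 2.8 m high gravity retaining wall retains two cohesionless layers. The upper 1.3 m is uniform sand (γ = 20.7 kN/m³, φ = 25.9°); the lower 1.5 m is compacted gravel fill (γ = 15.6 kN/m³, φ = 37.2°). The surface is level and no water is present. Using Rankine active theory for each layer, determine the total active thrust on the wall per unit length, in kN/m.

K_a1 = tan²(45°−25.9°/2) = 0.3920; K_a2 = tan²(45°−37.2°/2) = 0.2464.
Layer 1: σ at base = K_a1 γ₁ h₁ = 10.55 kPa; P₁ = ½×10.55×1.3 = 6.856.
Layer 2: σ_v at top = γ₁h₁ = 26.91; σ_h top = K_a2×26.91 = 6.631; σ_h base = K_a2×(26.91+15.6×1.5) = 12.40.
P₂ = ½(6.631+12.40)×1.5 = 14.27. Total P_a = 6.856+14.27 = 21.13 kN/m.

21.1 kN/m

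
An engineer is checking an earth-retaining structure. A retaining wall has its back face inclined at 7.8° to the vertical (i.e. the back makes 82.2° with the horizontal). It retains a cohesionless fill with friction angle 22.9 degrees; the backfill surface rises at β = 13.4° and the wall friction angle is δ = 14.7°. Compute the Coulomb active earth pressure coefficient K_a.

K_a = sin²(α+φ) / [sin²α · sin(α−δ) · (1 + √{sin(φ+δ)sin(φ−β) / (sin(α−δ)sin(α+β))})²].
With α = 82.2°, φ = 22.9°, δ = 14.7°, β = 13.4°: K_a = 0.5803.

0.580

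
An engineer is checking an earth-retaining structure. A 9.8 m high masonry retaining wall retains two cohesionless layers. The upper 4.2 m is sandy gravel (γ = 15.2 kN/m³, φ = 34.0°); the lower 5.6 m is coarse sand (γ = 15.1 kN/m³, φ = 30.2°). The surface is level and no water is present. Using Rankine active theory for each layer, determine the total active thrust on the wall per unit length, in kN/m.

234 kN/m

K_a1 = tan²(45°−34.0°/2) = 0.2827; K_a2 = tan²(45°−30.2°/2) = 0.3307.
Layer 1: σ at base = K_a1 γ₁ h₁ = 18.05 kPa; P₁ = ½×18.05×4.2 = 37.90.
Layer 2: σ_v at top = γ₁h₁ = 63.84; σ_h top = K_a2×63.84 = 21.11; σ_h base = K_a2×(63.84+15.1×5.6) = 49.07.
P₂ = ½(21.11+49.07)×5.6 = 196.5. Total P_a = 37.90+196.5 = 234.4 kN/m.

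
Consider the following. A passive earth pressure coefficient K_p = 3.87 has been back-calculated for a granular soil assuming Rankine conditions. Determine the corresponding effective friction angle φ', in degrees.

K_p = (1+sin φ)/(1−sin φ) ⇒ sin φ = (K_p − 1)/(K_p + 1) = 0.5893.
φ = arcsin(0.5893) = 36.11°.

36.1°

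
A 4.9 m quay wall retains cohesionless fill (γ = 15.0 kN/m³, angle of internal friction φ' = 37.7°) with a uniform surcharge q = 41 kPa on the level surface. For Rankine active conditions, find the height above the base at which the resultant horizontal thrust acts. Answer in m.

2.06 m

K_a = 0.2411.
Triangular part P₁ = ½K_aγH² = 43.41 at H/3 = 1.633 m; rectangular part P₂ = K_a q H = 48.43 at H/2 = 2.450 m.
ȳ = (P₁·1.633 + P₂·2.450)/(P₁+P₂) = 2.064 m.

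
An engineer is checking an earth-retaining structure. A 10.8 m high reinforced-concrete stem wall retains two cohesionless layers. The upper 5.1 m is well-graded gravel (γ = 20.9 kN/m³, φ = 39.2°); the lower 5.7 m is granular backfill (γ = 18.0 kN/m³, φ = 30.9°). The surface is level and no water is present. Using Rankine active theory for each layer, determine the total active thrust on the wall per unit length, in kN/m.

351 kN/m

K_a1 = tan²(45°−39.2°/2) = 0.2255; K_a2 = tan²(45°−30.9°/2) = 0.3214.
Layer 1: σ at base = K_a1 γ₁ h₁ = 24.03 kPa; P₁ = ½×24.03×5.1 = 61.28.
Layer 2: σ_v at top = γ₁h₁ = 106.6; σ_h top = K_a2×106.6 = 34.26; σ_h base = K_a2×(106.6+18.0×5.7) = 67.23.
P₂ = ½(34.26+67.23)×5.7 = 289.3. Total P_a = 61.28+289.3 = 350.5 kN/m.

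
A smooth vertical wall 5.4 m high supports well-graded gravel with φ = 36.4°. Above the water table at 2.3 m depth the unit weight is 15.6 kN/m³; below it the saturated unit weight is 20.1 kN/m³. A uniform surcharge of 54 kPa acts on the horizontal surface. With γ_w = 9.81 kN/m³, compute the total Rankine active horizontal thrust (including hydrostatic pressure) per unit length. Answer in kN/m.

173 kN/m

K_a = tan²(45° − φ/2) = 0.2552.
γ' = 20.1 − 9.81 = 10.29 kN/m³. h₂ = H − d_w = 3.1 m.
σ'_h: at surface K_a·q = 13.78; at WT K_a(q+γd_w) = 22.93; at base K_a(q+γd_w+γ'h₂) = 31.07 kPa.
P₁ = ½(13.78+22.93)×2.3 = 42.22; P₂ = ½(22.93+31.07)×3.1 = 83.71; P_w = ½γ_w h₂² = 47.14.
Total = 42.22+83.71+47.14 = 173.1 kN/m.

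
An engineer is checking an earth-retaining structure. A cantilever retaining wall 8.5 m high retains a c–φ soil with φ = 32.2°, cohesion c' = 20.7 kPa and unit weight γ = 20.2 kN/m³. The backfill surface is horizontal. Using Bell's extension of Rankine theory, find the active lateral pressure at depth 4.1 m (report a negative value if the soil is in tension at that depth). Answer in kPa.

2.38 kPa

K_a = (1 − sin φ)/(1 + sin φ) = 0.3047.
σ_a = K_a γ z − 2c√K_a = 0.3047×20.2×4.1 − 2×20.7×0.5520 = 2.384 kPa.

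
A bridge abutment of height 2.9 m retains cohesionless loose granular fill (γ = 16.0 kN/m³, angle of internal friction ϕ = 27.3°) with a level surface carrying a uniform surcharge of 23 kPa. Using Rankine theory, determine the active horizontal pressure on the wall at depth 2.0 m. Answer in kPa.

20.4 kPa

K_a = (1 − sin φ)/(1 + sin φ) = 0.3711.
σ_v = γz + q = 16.0 × 2.0 + 23 = 55.00 kPa.
σ_h = K_a σ_v = 0.3711 × 55.00 = 20.41 kPa.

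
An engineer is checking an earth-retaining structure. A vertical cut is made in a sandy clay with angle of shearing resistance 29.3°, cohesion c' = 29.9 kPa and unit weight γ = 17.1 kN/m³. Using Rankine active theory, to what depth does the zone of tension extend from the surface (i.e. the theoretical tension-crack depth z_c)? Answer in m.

5.97 m

K_a = tan²(45° − 29.3°/2) = 0.3428; √K_a = 0.5855.
The active pressure is zero where K_a γ z = 2c√K_a, so z_c = 2c/(γ√K_a) = 2×29.9/(17.1×0.5855) = 5.973 m.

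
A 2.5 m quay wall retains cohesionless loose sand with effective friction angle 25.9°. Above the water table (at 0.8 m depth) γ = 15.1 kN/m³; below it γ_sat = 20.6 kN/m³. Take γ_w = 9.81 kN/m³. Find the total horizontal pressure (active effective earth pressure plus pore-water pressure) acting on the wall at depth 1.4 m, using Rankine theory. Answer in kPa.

K_a = (1 − sin φ)/(1 + sin φ) = 0.3920.
γ' = 20.6 − 9.81 = 10.79 kN/m³.
Effective vertical stress at 1.4 m: σ'_v = 15.1×0.8 + 10.79×0.600 = 18.55 kPa.
σ'_h = K_a σ'_v = 0.3920 × 18.55 = 7.273 kPa; u = γ_w × 0.600 = 5.886 kPa.
Total σ_h = 7.273 + 5.886 = 13.16 kPa.

13.2 kPa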